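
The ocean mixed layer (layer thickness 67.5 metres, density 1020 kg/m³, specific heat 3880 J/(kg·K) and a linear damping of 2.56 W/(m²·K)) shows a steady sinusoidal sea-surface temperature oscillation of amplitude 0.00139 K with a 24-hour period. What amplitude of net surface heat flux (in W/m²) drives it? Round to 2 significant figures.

27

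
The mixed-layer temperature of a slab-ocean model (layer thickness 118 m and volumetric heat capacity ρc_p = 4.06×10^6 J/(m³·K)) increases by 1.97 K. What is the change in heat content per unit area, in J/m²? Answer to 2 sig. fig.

Areal heat capacity C = ρc_p × D = 4.06×10^6 × 118 = 4.79×10^8 J/(m²·K).
ΔQ = C ΔT = 4.79×10^8 × 1.97 = 9.44×10^8 J/m².

9.4×10^8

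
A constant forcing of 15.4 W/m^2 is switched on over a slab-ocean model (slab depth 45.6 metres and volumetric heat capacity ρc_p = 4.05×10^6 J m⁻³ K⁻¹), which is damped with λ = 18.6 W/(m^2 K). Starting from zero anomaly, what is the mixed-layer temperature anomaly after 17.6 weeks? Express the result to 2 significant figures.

0.54 K

Areal heat capacity C = ρc_p × D = 4.05×10^6 × 45.6 = 1.85×10^8 J/(m^2 K).
τ = C / λ = 1.85×10^8 / 18.6 = 9.93×10^6 s.
Equilibrium anomaly ΔT_eq = F / λ = 15.4 / 18.6 = 0.828 K.
t = 17.6 weeks = 1.06×10^7 s, so t/τ = 1.07.
ΔT(t) = ΔT_eq (1 − e^(−t/τ)) = 0.828 × (1 − e^−1.07) = 0.545 K.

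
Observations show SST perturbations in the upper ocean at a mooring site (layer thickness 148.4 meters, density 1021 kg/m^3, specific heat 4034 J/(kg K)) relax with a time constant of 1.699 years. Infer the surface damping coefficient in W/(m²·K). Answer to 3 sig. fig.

11.4

Areal heat capacity C = ρ c_p D = 1021 × 4034 × 148.4 = 6.11×10^8 J m⁻² K⁻¹.
τ = 1.699 years = 5.36×10^7 s.
λ = C / τ = 6.11×10^8 / 5.36×10^7 = 11.4 W/(m²·K).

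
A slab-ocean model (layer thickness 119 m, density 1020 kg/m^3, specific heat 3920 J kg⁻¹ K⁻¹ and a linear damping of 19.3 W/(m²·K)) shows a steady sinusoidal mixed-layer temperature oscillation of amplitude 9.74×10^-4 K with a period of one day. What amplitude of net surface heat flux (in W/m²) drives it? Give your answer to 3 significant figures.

Areal heat capacity C = ρ c_p D = 1020 × 3920 × 119 = 4.76×10^8 J m⁻² K⁻¹.
ω = 2π / 86400 s = 7.27×10^-5 s⁻¹.
√((Cω)² + λ²) = √((34600)² + 19.3²) = 34600 W/(m²·K).
F₀ = A × √((Cω)²+λ²) = 9.74×10^-4 × 34600 = 33.7 W/m².

33.7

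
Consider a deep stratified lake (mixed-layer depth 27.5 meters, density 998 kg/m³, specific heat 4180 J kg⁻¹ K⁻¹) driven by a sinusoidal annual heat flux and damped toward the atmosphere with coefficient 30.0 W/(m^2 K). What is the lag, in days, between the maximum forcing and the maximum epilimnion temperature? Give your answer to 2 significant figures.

Areal heat capacity C = ρ c_p D = 998 × 4180 × 27.5 = 1.15×10^8 J/(m²·K).
ω = 2π / 3.15×10^7 s = 1.99×10^-7 s⁻¹.
Phase lag φ = arctan(Cω/λ) = arctan(22.9/30.0) = 0.651 rad.
Time lag = φ / ω = 0.651 / 1.99×10^-7 = 3.27×10^6 s = 37.8 days.

38 days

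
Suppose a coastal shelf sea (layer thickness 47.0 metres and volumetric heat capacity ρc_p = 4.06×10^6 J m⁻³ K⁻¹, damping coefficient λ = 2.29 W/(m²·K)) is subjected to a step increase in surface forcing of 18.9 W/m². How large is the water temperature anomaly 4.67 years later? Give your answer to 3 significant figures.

6.85 K

Areal heat capacity C = ρc_p × D = 4.06×10^6 × 47.0 = 1.91×10^8 J m⁻² K⁻¹.
τ = C / λ = 1.91×10^8 / 2.29 = 8.33×10^7 s.
Equilibrium anomaly ΔT_eq = F / λ = 18.9 / 2.29 = 8.25 K.
t = 4.67 years = 1.47×10^8 s, so t/τ = 1.77.
ΔT(t) = ΔT_eq (1 − e^(−t/τ)) = 8.25 × (1 − e^−1.77) = 6.85 K.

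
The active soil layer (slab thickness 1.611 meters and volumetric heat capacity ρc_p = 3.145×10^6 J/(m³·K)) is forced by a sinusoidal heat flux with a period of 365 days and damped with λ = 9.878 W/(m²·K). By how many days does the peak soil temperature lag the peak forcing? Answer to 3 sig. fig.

Areal heat capacity C = ρc_p × D = 3.145×10^6 × 1.611 = 5.07×10^6 J/(m²·K).
ω = 2π / 3.15×10^7 s = 1.99×10^-7 s⁻¹.
Phase lag φ = arctan(Cω/λ) = arctan(1.01/9.878) = 0.102 rad.
Time lag = φ / ω = 0.102 / 1.99×10^-7 = 5.11×10^5 s = 5.92 days.

5.92 days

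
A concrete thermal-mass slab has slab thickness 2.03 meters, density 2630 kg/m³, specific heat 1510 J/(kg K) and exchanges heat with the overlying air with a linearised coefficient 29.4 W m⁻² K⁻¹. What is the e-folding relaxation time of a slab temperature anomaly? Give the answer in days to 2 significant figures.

3.2 days

Areal heat capacity C = ρ c_p D = 2630 × 1510 × 2.03 = 8.06×10^6 J/(m^2 K).
Relaxation time τ = C / λ = 8.06×10^6 / 29.4 = 2.74×10^5 s.
In days: 2.74×10^5 s / (86400 s/day) = 3.17 days.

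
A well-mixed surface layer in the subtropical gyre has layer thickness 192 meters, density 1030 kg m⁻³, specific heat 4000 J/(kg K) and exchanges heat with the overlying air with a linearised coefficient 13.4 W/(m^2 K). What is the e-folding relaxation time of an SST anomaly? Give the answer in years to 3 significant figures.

Areal heat capacity C = ρ c_p D = 1030 × 4000 × 192 = 7.91×10^8 J/(m^2 K).
Relaxation time τ = C / λ = 7.91×10^8 / 13.4 = 5.90×10^7 s.
In years: 5.90×10^7 s / (3.156×10^7 s/year) = 1.87 years.

1.87 years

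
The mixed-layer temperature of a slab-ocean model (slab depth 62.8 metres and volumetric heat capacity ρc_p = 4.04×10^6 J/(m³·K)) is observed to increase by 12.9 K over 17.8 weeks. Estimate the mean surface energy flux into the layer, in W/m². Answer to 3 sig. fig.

Areal heat capacity C = ρc_p × D = 4.04×10^6 × 62.8 = 2.54×10^8 J/(m^2 K).
Required heat per unit area: Q = C ΔT = 2.54×10^8 × 12.9 = 3.27×10^9 J/m².
Flux F = Q / Δt = 3.27×10^9 / 1.08×10^7 s = 304 W/m².

304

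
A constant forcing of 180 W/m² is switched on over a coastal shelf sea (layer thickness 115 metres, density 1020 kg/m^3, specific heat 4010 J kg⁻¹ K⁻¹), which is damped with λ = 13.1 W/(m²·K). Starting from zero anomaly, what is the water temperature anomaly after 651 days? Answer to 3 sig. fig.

Areal heat capacity C = ρ c_p D = 1020 × 4010 × 115 = 4.70×10^8 J/(m^2 K).
τ = C / λ = 4.70×10^8 / 13.1 = 3.59×10^7 s.
Equilibrium anomaly ΔT_eq = F / λ = 180 / 13.1 = 13.7 K.
t = 651 days = 5.62×10^7 s, so t/τ = 1.57.
ΔT(t) = ΔT_eq (1 − e^(−t/τ)) = 13.7 × (1 − e^−1.57) = 10.9 K.

10.9 K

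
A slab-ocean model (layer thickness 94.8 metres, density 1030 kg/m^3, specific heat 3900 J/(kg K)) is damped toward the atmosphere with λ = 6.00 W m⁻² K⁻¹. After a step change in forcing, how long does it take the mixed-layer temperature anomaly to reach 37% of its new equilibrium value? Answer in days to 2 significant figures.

340 days

Areal heat capacity C = ρ c_p D = 1030 × 3900 × 94.8 = 3.81×10^8 J/(m²·K).
τ = C / λ = 3.81×10^8 / 6.00 = 6.35×10^7 s.
Fraction reached: 1 − e^(−t/τ) = 0.37 ⇒ t = −τ ln(1 − 0.37) = τ × 0.462.
t = 2.93×10^7 s = 339 days.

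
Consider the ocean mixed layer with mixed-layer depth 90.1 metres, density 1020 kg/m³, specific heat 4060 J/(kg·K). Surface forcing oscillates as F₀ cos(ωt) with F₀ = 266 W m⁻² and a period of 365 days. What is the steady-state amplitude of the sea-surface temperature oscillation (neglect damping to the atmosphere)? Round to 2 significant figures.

Areal heat capacity C = ρ c_p D = 1020 × 4060 × 90.1 = 3.73×10^8 J m⁻² K⁻¹.
Angular frequency ω = 2π / T = 2π / 3.15×10^7 s = 1.99×10^-7 s⁻¹.
Cω = 3.73×10^8 × 1.99×10^-7 = 74.3 W/(m²·K).
Amplitude A = F₀ / (Cω) = 266 / 74.3 = 3.58 K.

3.6 K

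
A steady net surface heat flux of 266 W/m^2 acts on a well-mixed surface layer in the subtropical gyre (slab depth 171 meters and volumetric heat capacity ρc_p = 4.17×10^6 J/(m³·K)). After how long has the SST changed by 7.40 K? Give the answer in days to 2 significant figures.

230 days

Areal heat capacity C = ρc_p × D = 4.17×10^6 × 171 = 7.13×10^8 J m⁻² K⁻¹.
Time required: Δt = C ΔT / F = 7.13×10^8 × 7.40 / 266 = 1.98×10^7 s.
In days: 1.98×10^7 s / (86400 s/day) = 230 days.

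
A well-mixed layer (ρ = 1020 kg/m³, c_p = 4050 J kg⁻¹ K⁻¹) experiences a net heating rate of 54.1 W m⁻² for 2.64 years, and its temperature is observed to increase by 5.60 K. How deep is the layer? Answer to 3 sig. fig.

Heat input Q = F Δt = 54.1 × 8.33×10^7 s = 4.51×10^9 J/m².
Required areal heat capacity C = Q / ΔT = 8.05×10^8 J/(m²·K).
Depth D = C / (ρ c_p) = 8.05×10^8 / (1020 × 4050) = 195 m.

195 m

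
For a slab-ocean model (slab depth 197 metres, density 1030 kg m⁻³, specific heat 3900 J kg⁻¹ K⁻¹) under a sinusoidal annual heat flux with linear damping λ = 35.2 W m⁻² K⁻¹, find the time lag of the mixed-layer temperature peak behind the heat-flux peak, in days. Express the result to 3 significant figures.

Areal heat capacity C = ρ c_p D = 1030 × 3900 × 197 = 7.91×10^8 J m⁻² K⁻¹.
ω = 2π / 3.15×10^7 s = 1.99×10^-7 s⁻¹.
Phase lag φ = arctan(Cω/λ) = arctan(158/35.2) = 1.35 rad.
Time lag = φ / ω = 1.35 / 1.99×10^-7 = 6.78×10^6 s = 78.5 days.

78.5 days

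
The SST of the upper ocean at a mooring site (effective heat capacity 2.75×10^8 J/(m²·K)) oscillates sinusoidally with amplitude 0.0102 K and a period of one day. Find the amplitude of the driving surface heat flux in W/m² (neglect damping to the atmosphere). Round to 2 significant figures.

200

Areal heat capacity C = 2.75×10^8 J/(m²·K) (given).
ω = 2π / 86400 s = 7.27×10^-5 s⁻¹.
Cω = 2.75×10^8 × 7.27×10^-5 = 20000 W/(m²·K).
F₀ = A × Cω = 0.0102 × 20000 = 204 W/m².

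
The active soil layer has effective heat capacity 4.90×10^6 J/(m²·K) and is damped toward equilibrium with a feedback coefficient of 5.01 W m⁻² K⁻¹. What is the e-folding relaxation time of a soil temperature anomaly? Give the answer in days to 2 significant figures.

Areal heat capacity C = 4.90×10^6 J/(m²·K) (given).
Relaxation time τ = C / λ = 4.90×10^6 / 5.01 = 9.78×10^5 s.
In days: 9.78×10^5 s / (86400 s/day) = 11.3 days.

11 days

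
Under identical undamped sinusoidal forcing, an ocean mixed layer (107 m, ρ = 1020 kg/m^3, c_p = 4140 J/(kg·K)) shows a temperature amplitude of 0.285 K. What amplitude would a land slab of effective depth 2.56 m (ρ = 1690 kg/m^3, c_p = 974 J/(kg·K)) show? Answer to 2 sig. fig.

31 K

C_ocean = 4.52×10^8 J/(m²·K); C_land = 4.21×10^6 J/(m²·K).
A ∝ 1/C ⇒ A_land = A_ocean × C_ocean/C_land = 0.285 × 107 = 30.6 K.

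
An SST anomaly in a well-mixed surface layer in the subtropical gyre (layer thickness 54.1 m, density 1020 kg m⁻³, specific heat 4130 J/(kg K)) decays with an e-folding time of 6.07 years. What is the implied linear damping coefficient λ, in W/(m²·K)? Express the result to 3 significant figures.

Areal heat capacity C = ρ c_p D = 1020 × 4130 × 54.1 = 2.28×10^8 J m⁻² K⁻¹.
τ = 6.07 years = 1.92×10^8 s.
λ = C / τ = 2.28×10^8 / 1.92×10^8 = 1.19 W/(m²·K).

1.19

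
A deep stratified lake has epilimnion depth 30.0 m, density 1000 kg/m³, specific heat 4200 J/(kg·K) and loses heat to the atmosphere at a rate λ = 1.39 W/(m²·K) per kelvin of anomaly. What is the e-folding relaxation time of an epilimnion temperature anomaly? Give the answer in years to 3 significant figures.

2.87 years

Areal heat capacity C = ρ c_p D = 1000 × 4200 × 30.0 = 1.26×10^8 J m⁻² K⁻¹.
Relaxation time τ = C / λ = 1.26×10^8 / 1.39 = 9.06×10^7 s.
In years: 9.06×10^7 s / (3.156×10^7 s/year) = 2.87 years.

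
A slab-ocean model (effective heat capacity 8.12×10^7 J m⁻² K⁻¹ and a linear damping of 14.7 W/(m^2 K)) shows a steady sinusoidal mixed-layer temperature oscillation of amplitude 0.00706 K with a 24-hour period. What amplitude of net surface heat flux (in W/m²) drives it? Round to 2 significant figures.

42

Areal heat capacity C = 8.12×10^7 J m⁻² K⁻¹ (given).
ω = 2π / 86400 s = 7.27×10^-5 s⁻¹.
√((Cω)² + λ²) = √((5910)² + 14.7²) = 5910 W/(m²·K).
F₀ = A × √((Cω)²+λ²) = 0.00706 × 5910 = 41.7 W/m².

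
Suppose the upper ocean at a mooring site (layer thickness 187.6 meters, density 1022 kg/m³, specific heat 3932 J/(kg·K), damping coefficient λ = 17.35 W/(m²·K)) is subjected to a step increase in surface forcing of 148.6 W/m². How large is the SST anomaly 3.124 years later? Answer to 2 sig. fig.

Areal heat capacity C = ρ c_p D = 1022 × 3932 × 187.6 = 7.54×10^8 J m⁻² K⁻¹.
τ = C / λ = 7.54×10^8 / 17.35 = 4.35×10^7 s.
Equilibrium anomaly ΔT_eq = F / λ = 148.6 / 17.35 = 8.56 K.
t = 3.124 years = 9.86×10^7 s, so t/τ = 2.27.
ΔT(t) = ΔT_eq (1 − e^(−t/τ)) = 8.56 × (1 − e^−2.27) = 7.68 K.

7.7 K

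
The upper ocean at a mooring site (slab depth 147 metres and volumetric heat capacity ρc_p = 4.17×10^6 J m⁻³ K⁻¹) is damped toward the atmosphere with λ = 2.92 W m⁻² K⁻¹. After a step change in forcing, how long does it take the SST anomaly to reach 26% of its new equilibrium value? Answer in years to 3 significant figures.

Areal heat capacity C = ρc_p × D = 4.17×10^6 × 147 = 6.13×10^8 J/(m²·K).
τ = C / λ = 6.13×10^8 / 2.92 = 2.10×10^8 s.
Fraction reached: 1 − e^(−t/τ) = 0.26 ⇒ t = −τ ln(1 − 0.26) = τ × 0.301.
t = 6.32×10^7 s = 2.00 years.

2.00 years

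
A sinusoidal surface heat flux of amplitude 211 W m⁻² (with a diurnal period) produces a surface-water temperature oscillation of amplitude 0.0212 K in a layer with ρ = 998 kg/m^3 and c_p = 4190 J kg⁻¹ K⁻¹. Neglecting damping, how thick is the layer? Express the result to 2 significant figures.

ω = 2π / 86400 s = 7.27×10^-5 s⁻¹.
Required C = F₀ / (A ω) = 211 / (0.0212 × 7.27×10^-5) = 1.37×10^8 J/(m²·K).
D = C / (ρ c_p) = 1.37×10^8 / (998 × 4190) = 32.7 m.

33 m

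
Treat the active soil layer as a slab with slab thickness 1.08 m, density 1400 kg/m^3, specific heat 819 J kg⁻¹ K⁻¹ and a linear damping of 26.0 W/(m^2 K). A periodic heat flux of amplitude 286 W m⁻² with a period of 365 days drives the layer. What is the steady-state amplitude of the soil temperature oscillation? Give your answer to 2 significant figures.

Areal heat capacity C = ρ c_p D = 1400 × 819 × 1.08 = 1.24×10^6 J m⁻² K⁻¹.
Angular frequency ω = 2π / T = 2π / 3.15×10^7 s = 1.99×10^-7 s⁻¹.
√((Cω)² + λ²) = √((0.247)² + 26.0²) = 26.0 W/(m²·K).
Amplitude A = F₀ / √((Cω)²+λ²) = 286 / 26.0 = 11.0 K.

11 K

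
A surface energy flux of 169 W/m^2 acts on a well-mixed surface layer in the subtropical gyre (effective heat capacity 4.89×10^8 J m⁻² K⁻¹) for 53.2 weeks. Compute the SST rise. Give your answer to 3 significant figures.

11.1 K

Areal heat capacity C = 4.89×10^8 J m⁻² K⁻¹ (given).
Net heat input Q = F Δt = 169 × (53.2 weeks × 6.048×10^5 s/week) = 5.44×10^9 J/m².
ΔT = Q / C = 5.44×10^9 / 4.89×10^8 = 11.1 K.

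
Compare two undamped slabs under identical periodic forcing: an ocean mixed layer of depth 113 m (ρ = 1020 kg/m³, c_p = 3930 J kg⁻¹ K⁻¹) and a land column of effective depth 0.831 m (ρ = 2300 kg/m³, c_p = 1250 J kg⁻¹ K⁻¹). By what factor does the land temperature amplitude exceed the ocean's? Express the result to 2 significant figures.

C_ocean = 1020 × 3930 × 113 = 4.53×10^8 J/(m²·K).
C_land = 2300 × 1250 × 0.831 = 2.39×10^6 J/(m²·K).
Undamped amplitude ∝ 1/C, so A_land/A_ocean = C_ocean/C_land = 190.

190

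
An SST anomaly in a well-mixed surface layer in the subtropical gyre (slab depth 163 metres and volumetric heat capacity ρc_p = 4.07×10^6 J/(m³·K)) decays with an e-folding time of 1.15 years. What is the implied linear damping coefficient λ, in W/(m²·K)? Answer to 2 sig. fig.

18

Areal heat capacity C = ρc_p × D = 4.07×10^6 × 163 = 6.63×10^8 J m⁻² K⁻¹.
τ = 1.15 years = 3.63×10^7 s.
λ = C / τ = 6.63×10^8 / 3.63×10^7 = 18.3 W/(m²·K).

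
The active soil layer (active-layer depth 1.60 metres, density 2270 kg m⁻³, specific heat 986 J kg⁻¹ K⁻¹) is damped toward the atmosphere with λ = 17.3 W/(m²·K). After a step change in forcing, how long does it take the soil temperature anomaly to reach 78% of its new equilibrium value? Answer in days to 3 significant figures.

Areal heat capacity C = ρ c_p D = 2270 × 986 × 1.60 = 3.58×10^6 J/(m^2 K).
τ = C / λ = 3.58×10^6 / 17.3 = 2.07×10^5 s.
Fraction reached: 1 − e^(−t/τ) = 0.78 ⇒ t = −τ ln(1 − 0.78) = τ × 1.51.
t = 3.13×10^5 s = 3.63 days.

3.63 days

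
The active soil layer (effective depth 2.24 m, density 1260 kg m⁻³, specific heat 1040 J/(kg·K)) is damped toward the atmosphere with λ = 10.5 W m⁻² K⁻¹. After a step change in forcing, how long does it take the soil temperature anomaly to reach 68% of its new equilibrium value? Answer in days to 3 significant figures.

3.69 days

Areal heat capacity C = ρ c_p D = 1260 × 1040 × 2.24 = 2.94×10^6 J/(m^2 K).
τ = C / λ = 2.94×10^6 / 10.5 = 2.80×10^5 s.
Fraction reached: 1 − e^(−t/τ) = 0.68 ⇒ t = −τ ln(1 − 0.68) = τ × 1.14.
t = 3.19×10^5 s = 3.69 days.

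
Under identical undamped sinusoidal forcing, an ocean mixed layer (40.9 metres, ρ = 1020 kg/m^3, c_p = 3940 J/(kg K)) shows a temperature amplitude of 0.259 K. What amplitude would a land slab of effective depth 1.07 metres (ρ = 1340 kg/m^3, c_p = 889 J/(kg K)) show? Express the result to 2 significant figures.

C_ocean = 1.64×10^8 J/(m²·K); C_land = 1.27×10^6 J/(m²·K).
A ∝ 1/C ⇒ A_land = A_ocean × C_ocean/C_land = 0.259 × 129 = 33.4 K.

33 K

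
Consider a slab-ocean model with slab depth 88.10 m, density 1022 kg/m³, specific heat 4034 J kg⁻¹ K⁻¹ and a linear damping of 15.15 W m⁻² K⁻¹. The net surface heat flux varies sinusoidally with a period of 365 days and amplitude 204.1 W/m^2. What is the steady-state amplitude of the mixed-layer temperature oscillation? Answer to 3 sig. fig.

Areal heat capacity C = ρ c_p D = 1022 × 4034 × 88.10 = 3.63×10^8 J/(m^2 K).
Angular frequency ω = 2π / T = 2π / 3.15×10^7 s = 1.99×10^-7 s⁻¹.
√((Cω)² + λ²) = √((72.4)² + 15.15²) = 73.9 W/(m²·K).
Amplitude A = F₀ / √((Cω)²+λ²) = 204.1 / 73.9 = 2.76 K.

2.76 K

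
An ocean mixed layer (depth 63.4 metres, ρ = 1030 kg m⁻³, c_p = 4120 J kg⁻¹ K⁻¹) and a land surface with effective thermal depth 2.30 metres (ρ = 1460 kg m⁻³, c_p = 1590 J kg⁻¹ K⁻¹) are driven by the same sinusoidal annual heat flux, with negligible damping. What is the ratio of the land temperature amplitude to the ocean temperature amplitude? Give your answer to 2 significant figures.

50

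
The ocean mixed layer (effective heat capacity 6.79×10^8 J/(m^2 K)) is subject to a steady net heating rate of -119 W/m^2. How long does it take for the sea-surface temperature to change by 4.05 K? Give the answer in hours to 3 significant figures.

6420 hours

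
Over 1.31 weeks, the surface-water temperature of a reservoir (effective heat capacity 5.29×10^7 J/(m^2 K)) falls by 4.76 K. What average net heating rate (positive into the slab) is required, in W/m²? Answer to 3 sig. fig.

-318

Areal heat capacity C = 5.29×10^7 J/(m^2 K) (given).
Required heat per unit area: Q = C ΔT = 5.29×10^7 × -4.76 = -2.52×10^8 J/m².
Flux F = Q / Δt = -2.52×10^8 / 7.92×10^5 s = -318 W/m².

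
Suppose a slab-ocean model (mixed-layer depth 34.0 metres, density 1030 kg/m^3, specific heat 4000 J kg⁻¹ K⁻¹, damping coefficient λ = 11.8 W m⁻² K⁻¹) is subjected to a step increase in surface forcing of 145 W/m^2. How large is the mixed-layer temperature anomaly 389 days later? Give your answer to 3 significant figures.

11.6 K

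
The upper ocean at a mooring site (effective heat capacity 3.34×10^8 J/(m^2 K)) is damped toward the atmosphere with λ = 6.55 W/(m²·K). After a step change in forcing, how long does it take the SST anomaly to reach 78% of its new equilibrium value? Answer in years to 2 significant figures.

Areal heat capacity C = 3.34×10^8 J/(m^2 K) (given).
τ = C / λ = 3.34×10^8 / 6.55 = 5.10×10^7 s.
Fraction reached: 1 − e^(−t/τ) = 0.78 ⇒ t = −τ ln(1 − 0.78) = τ × 1.51.
t = 7.72×10^7 s = 2.45 years.

2.4 years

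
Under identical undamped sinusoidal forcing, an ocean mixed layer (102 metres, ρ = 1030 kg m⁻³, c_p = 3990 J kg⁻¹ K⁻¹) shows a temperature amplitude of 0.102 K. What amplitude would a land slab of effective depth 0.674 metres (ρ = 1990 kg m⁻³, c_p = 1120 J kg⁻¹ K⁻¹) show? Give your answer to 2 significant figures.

C_ocean = 4.19×10^8 J/(m²·K); C_land = 1.50×10^6 J/(m²·K).
A ∝ 1/C ⇒ A_land = A_ocean × C_ocean/C_land = 0.102 × 279 = 28.5 K.

28 K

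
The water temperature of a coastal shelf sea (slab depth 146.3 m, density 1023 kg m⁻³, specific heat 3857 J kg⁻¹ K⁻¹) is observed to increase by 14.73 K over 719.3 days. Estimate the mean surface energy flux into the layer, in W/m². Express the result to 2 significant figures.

Areal heat capacity C = ρ c_p D = 1023 × 3857 × 146.3 = 5.77×10^8 J/(m^2 K).
Required heat per unit area: Q = C ΔT = 5.77×10^8 × 14.73 = 8.50×10^9 J/m².
Flux F = Q / Δt = 8.50×10^9 / 6.21×10^7 s = 137 W/m².

140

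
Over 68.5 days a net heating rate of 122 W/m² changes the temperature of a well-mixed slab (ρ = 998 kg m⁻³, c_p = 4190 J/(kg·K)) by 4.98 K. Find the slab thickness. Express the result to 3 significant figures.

Heat input Q = F Δt = 122 × 5.92×10^6 s = 7.22×10^8 J/m².
Required areal heat capacity C = Q / ΔT = 1.45×10^8 J/(m²·K).
Depth D = C / (ρ c_p) = 1.45×10^8 / (998 × 4190) = 34.7 m.

34.7 m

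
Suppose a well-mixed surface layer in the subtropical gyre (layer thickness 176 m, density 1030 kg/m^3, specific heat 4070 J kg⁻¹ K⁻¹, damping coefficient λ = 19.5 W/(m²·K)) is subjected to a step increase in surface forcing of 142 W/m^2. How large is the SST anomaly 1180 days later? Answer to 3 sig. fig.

Areal heat capacity C = ρ c_p D = 1030 × 4070 × 176 = 7.38×10^8 J/(m^2 K).
τ = C / λ = 7.38×10^8 / 19.5 = 3.78×10^7 s.
Equilibrium anomaly ΔT_eq = F / λ = 142 / 19.5 = 7.28 K.
t = 1180 days = 1.02×10^8 s, so t/τ = 2.69.
ΔT(t) = ΔT_eq (1 − e^(−t/τ)) = 7.28 × (1 − e^−2.69) = 6.79 K.

6.79 K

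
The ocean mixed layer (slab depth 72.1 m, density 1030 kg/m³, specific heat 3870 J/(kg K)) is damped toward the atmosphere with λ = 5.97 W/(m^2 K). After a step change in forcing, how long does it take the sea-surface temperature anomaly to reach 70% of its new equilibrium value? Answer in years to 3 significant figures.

Areal heat capacity C = ρ c_p D = 1030 × 3870 × 72.1 = 2.87×10^8 J/(m²·K).
τ = C / λ = 2.87×10^8 / 5.97 = 4.81×10^7 s.
Fraction reached: 1 − e^(−t/τ) = 0.70 ⇒ t = −τ ln(1 − 0.70) = τ × 1.20.
t = 5.80×10^7 s = 1.84 years.

1.84 years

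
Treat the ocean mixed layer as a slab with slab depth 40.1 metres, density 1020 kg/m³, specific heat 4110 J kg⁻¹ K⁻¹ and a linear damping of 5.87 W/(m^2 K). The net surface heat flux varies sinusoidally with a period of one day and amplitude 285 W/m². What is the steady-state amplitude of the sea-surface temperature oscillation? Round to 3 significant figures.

Areal heat capacity C = ρ c_p D = 1020 × 4110 × 40.1 = 1.68×10^8 J m⁻² K⁻¹.
Angular frequency ω = 2π / T = 2π / 86400 s = 7.27×10^-5 s⁻¹.
√((Cω)² + λ²) = √((12200)² + 5.87²) = 12200 W/(m²·K).
Amplitude A = F₀ / √((Cω)²+λ²) = 285 / 12200 = 0.0233 K.

0.0233 K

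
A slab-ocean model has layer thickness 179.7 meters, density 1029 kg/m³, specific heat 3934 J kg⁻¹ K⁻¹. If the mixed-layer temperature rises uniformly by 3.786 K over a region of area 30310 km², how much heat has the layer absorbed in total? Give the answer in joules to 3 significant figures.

Areal heat capacity C = ρ c_p D = 1029 × 3934 × 179.7 = 7.27×10^8 J/(m^2 K).
Heat per unit area: q = C ΔT = 7.27×10^8 × 3.786 = 2.75×10^9 J/m².
Total heat: Q = q × A = 2.75×10^9 × (30310 × 10⁶ m²) = 8.35×10^19 J.

8.35×10^19 J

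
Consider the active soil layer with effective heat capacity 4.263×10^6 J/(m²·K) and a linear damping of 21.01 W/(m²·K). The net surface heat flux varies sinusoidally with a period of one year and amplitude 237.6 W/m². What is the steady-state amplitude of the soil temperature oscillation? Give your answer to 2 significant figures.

Areal heat capacity C = 4.263×10^6 J/(m²·K) (given).
Angular frequency ω = 2π / T = 2π / 3.15×10^7 s = 1.99×10^-7 s⁻¹.
√((Cω)² + λ²) = √((0.849)² + 21.01²) = 21.0 W/(m²·K).
Amplitude A = F₀ / √((Cω)²+λ²) = 237.6 / 21.0 = 11.3 K.

11 K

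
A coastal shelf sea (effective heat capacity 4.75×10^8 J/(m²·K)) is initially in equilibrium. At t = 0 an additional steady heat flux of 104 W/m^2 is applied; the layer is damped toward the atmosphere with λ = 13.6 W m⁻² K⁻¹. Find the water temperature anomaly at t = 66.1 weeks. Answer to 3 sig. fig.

5.21 K

Areal heat capacity C = 4.75×10^8 J/(m²·K) (given).
τ = C / λ = 4.75×10^8 / 13.6 = 3.49×10^7 s.
Equilibrium anomaly ΔT_eq = F / λ = 104 / 13.6 = 7.65 K.
t = 66.1 weeks = 4.00×10^7 s, so t/τ = 1.14.
ΔT(t) = ΔT_eq (1 − e^(−t/τ)) = 7.65 × (1 − e^−1.14) = 5.21 K.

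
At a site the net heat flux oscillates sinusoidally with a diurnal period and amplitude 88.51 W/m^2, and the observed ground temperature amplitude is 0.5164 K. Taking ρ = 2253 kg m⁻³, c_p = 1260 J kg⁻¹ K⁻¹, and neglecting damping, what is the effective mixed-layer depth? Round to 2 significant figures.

0.83 m

ω = 2π / 86400 s = 7.27×10^-5 s⁻¹.
Required C = F₀ / (A ω) = 88.51 / (0.5164 × 7.27×10^-5) = 2.36×10^6 J/(m²·K).
D = C / (ρ c_p) = 2.36×10^6 / (2253 × 1260) = 0.830 m.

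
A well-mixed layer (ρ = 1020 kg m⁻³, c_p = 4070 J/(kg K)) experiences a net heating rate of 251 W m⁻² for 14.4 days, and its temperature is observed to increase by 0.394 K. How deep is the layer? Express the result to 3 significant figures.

191 m

Heat input Q = F Δt = 251 × 1.24×10^6 s = 3.12×10^8 J/m².
Required areal heat capacity C = Q / ΔT = 7.93×10^8 J/(m²·K).
Depth D = C / (ρ c_p) = 7.93×10^8 / (1020 × 4070) = 191 m.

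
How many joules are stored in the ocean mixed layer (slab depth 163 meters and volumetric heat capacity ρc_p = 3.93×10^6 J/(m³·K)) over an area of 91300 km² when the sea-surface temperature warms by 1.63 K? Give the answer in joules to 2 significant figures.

9.5×10^19 J

Areal heat capacity C = ρc_p × D = 3.93×10^6 × 163 = 6.41×10^8 J m⁻² K⁻¹.
Heat per unit area: q = C ΔT = 6.41×10^8 × 1.63 = 1.04×10^9 J/m².
Total heat: Q = q × A = 1.04×10^9 × (91300 × 10⁶ m²) = 9.53×10^19 J.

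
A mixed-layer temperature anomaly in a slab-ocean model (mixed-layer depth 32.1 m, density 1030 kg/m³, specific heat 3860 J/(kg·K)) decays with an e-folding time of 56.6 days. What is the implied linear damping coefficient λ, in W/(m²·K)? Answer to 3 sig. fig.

26.1

Areal heat capacity C = ρ c_p D = 1030 × 3860 × 32.1 = 1.28×10^8 J/(m^2 K).
τ = 56.6 days = 4.89×10^6 s.
λ = C / τ = 1.28×10^8 / 4.89×10^6 = 26.1 W/(m²·K).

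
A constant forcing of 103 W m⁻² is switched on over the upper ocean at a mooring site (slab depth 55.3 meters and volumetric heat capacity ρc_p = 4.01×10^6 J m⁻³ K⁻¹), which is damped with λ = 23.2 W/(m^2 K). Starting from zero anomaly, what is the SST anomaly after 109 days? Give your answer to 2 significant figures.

2.8 K

Areal heat capacity C = ρc_p × D = 4.01×10^6 × 55.3 = 2.22×10^8 J/(m^2 K).
τ = C / λ = 2.22×10^8 / 23.2 = 9.56×10^6 s.
Equilibrium anomaly ΔT_eq = F / λ = 103 / 23.2 = 4.44 K.
t = 109 days = 9.42×10^6 s, so t/τ = 0.985.
ΔT(t) = ΔT_eq (1 − e^(−t/τ)) = 4.44 × (1 − e^−0.985) = 2.78 K.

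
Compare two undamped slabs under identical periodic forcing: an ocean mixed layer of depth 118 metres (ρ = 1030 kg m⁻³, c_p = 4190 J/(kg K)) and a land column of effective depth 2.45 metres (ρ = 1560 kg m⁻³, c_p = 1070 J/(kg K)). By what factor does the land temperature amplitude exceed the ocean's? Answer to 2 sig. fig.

120

C_ocean = 1030 × 4190 × 118 = 5.09×10^8 J/(m²·K).
C_land = 1560 × 1070 × 2.45 = 4.09×10^6 J/(m²·K).
Undamped amplitude ∝ 1/C, so A_land/A_ocean = C_ocean/C_land = 125.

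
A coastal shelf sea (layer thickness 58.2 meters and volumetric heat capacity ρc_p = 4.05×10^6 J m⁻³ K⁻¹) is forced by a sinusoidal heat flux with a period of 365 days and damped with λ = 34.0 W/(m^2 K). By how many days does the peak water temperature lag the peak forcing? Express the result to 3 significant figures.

54.8 days

Areal heat capacity C = ρc_p × D = 4.05×10^6 × 58.2 = 2.36×10^8 J/(m^2 K).
ω = 2π / 3.15×10^7 s = 1.99×10^-7 s⁻¹.
Phase lag φ = arctan(Cω/λ) = arctan(47.0/34.0) = 0.944 rad.
Time lag = φ / ω = 0.944 / 1.99×10^-7 = 4.74×10^6 s = 54.8 days.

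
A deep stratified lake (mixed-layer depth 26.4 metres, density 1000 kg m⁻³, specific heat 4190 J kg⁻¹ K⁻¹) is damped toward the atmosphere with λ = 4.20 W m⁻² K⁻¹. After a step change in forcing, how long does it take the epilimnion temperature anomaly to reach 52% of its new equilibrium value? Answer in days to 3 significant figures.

Areal heat capacity C = ρ c_p D = 1000 × 4190 × 26.4 = 1.11×10^8 J m⁻² K⁻¹.
τ = C / λ = 1.11×10^8 / 4.20 = 2.63×10^7 s.
Fraction reached: 1 − e^(−t/τ) = 0.52 ⇒ t = −τ ln(1 − 0.52) = τ × 0.734.
t = 1.93×10^7 s = 224 days.

224 days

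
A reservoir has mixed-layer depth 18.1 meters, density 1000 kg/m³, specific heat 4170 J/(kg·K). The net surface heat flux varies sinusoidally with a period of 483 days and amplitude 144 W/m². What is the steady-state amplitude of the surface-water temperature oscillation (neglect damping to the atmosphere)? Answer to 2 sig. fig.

13 K

Areal heat capacity C = ρ c_p D = 1000 × 4170 × 18.1 = 7.55×10^7 J/(m²·K).
Angular frequency ω = 2π / T = 2π / 4.17×10^7 s = 1.51×10^-7 s⁻¹.
Cω = 7.55×10^7 × 1.51×10^-7 = 11.4 W/(m²·K).
Amplitude A = F₀ / (Cω) = 144 / 11.4 = 12.7 K.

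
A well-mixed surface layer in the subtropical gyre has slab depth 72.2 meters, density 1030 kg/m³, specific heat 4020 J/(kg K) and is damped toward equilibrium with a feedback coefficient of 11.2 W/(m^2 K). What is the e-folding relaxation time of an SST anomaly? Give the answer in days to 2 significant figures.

310 days

Areal heat capacity C = ρ c_p D = 1030 × 4020 × 72.2 = 2.99×10^8 J m⁻² K⁻¹.
Relaxation time τ = C / λ = 2.99×10^8 / 11.2 = 2.67×10^7 s.
In days: 2.67×10^7 s / (86400 s/day) = 309 days.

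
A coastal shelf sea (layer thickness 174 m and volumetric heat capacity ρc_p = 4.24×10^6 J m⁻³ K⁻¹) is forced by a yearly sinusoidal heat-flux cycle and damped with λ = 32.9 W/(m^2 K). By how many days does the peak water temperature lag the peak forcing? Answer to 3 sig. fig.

78.5 days

Areal heat capacity C = ρc_p × D = 4.24×10^6 × 174 = 7.38×10^8 J/(m^2 K).
ω = 2π / 3.15×10^7 s = 1.99×10^-7 s⁻¹.
Phase lag φ = arctan(Cω/λ) = arctan(147/32.9) = 1.35 rad.
Time lag = φ / ω = 1.35 / 1.99×10^-7 = 6.78×10^6 s = 78.5 days.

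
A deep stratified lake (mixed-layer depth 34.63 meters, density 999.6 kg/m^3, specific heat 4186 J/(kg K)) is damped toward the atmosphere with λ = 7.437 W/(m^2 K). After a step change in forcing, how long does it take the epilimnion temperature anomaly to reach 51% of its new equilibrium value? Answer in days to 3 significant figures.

161 days

Areal heat capacity C = ρ c_p D = 999.6 × 4186 × 34.63 = 1.45×10^8 J m⁻² K⁻¹.
τ = C / λ = 1.45×10^8 / 7.437 = 1.95×10^7 s.
Fraction reached: 1 − e^(−t/τ) = 0.51 ⇒ t = −τ ln(1 − 0.51) = τ × 0.713.
t = 1.39×10^7 s = 161 days.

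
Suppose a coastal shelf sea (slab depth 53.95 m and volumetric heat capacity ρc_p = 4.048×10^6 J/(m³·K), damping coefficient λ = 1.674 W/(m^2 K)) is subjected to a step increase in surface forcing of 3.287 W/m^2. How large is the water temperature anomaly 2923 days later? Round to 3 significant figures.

1.68 K

Areal heat capacity C = ρc_p × D = 4.048×10^6 × 53.95 = 2.18×10^8 J/(m²·K).
τ = C / λ = 2.18×10^8 / 1.674 = 1.30×10^8 s.
Equilibrium anomaly ΔT_eq = F / λ = 3.287 / 1.674 = 1.96 K.
t = 2923 days = 2.53×10^8 s, so t/τ = 1.94.
ΔT(t) = ΔT_eq (1 − e^(−t/τ)) = 1.96 × (1 − e^−1.94) = 1.68 K.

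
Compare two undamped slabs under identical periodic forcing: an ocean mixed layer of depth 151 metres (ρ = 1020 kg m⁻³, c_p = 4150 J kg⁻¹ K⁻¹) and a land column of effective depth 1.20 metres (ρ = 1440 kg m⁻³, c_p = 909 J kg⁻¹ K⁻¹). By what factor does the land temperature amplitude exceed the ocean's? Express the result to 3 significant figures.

407

C_ocean = 1020 × 4150 × 151 = 6.39×10^8 J/(m²·K).
C_land = 1440 × 909 × 1.20 = 1.57×10^6 J/(m²·K).
Undamped amplitude ∝ 1/C, so A_land/A_ocean = C_ocean/C_land = 407.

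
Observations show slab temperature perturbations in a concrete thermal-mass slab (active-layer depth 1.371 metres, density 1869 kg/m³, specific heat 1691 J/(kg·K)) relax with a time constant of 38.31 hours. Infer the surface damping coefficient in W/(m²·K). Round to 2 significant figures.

Areal heat capacity C = ρ c_p D = 1869 × 1691 × 1.371 = 4.33×10^6 J m⁻² K⁻¹.
τ = 38.31 hours = 1.38×10^5 s.
λ = C / τ = 4.33×10^6 / 1.38×10^5 = 31.4 W/(m²·K).

31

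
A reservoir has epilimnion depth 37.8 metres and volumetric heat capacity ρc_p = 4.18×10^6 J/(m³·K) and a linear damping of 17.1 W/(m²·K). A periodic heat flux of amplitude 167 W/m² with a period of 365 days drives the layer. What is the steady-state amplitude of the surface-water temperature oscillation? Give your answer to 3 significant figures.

4.66 K

Areal heat capacity C = ρc_p × D = 4.18×10^6 × 37.8 = 1.58×10^8 J/(m²·K).
Angular frequency ω = 2π / T = 2π / 3.15×10^7 s = 1.99×10^-7 s⁻¹.
√((Cω)² + λ²) = √((31.5)² + 17.1²) = 35.8 W/(m²·K).
Amplitude A = F₀ / √((Cω)²+λ²) = 167 / 35.8 = 4.66 K.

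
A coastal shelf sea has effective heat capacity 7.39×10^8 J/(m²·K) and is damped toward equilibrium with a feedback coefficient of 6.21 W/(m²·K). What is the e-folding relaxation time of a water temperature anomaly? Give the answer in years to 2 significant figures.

Areal heat capacity C = 7.39×10^8 J/(m²·K) (given).
Relaxation time τ = C / λ = 7.39×10^8 / 6.21 = 1.19×10^8 s.
In years: 1.19×10^8 s / (3.156×10^7 s/year) = 3.77 years.

3.8 years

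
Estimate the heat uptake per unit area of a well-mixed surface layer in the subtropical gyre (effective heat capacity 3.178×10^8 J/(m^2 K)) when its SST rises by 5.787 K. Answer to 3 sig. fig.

1.84×10^9

Areal heat capacity C = 3.178×10^8 J/(m^2 K) (given).
ΔQ = C ΔT = 3.18×10^8 × 5.787 = 1.84×10^9 J/m².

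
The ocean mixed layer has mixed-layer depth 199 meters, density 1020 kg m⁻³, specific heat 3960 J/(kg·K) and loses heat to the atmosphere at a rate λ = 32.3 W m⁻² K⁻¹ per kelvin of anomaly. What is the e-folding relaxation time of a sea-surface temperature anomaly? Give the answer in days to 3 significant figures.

288 days

Areal heat capacity C = ρ c_p D = 1020 × 3960 × 199 = 8.04×10^8 J m⁻² K⁻¹.
Relaxation time τ = C / λ = 8.04×10^8 / 32.3 = 2.49×10^7 s.
In days: 2.49×10^7 s / (86400 s/day) = 288 days.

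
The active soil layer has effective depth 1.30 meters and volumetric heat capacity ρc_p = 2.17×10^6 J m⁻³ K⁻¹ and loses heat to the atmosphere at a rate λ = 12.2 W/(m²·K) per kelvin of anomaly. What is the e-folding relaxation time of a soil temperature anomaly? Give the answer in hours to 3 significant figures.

Areal heat capacity C = ρc_p × D = 2.17×10^6 × 1.30 = 2.82×10^6 J/(m^2 K).
Relaxation time τ = C / λ = 2.82×10^6 / 12.2 = 2.31×10^5 s.
In hours: 2.31×10^5 s / (3600 s/hour) = 64.2 hours.

64.2 hours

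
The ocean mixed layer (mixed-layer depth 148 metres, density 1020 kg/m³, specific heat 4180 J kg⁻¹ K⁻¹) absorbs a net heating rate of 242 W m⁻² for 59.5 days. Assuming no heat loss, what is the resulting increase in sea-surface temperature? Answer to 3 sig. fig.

1.97 K

Areal heat capacity C = ρ c_p D = 1020 × 4180 × 148 = 6.31×10^8 J/(m^2 K).
Net heat input Q = F Δt = 242 × (59.5 days × 86400 s/day) = 1.24×10^9 J/m².
ΔT = Q / C = 1.24×10^9 / 6.31×10^8 = 1.97 K.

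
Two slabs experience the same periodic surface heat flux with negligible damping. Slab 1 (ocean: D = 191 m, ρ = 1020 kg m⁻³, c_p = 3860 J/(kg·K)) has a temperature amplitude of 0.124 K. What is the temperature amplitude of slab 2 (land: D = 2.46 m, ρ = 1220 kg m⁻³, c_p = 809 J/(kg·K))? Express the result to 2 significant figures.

38 K

C_ocean = 7.52×10^8 J/(m²·K); C_land = 2.43×10^6 J/(m²·K).
A ∝ 1/C ⇒ A_land = A_ocean × C_ocean/C_land = 0.124 × 310 = 38.4 K.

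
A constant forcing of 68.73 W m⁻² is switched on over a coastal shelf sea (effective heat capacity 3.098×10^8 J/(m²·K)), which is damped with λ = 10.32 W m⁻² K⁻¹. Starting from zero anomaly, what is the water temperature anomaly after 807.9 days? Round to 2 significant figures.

6.0 K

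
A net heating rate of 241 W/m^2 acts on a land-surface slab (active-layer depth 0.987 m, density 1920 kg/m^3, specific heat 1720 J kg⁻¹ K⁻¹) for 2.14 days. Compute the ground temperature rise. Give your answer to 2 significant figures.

14 K

Areal heat capacity C = ρ c_p D = 1920 × 1720 × 0.987 = 3.26×10^6 J/(m²·K).
Net heat input Q = F Δt = 241 × (2.14 days × 86400 s/day) = 4.46×10^7 J/m².
ΔT = Q / C = 4.46×10^7 / 3.26×10^6 = 13.7 K.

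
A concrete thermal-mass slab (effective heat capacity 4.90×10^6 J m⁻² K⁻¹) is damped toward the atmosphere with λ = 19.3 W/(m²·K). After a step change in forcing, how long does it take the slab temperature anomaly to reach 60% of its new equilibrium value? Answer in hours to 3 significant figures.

Areal heat capacity C = 4.90×10^6 J m⁻² K⁻¹ (given).
τ = C / λ = 4.90×10^6 / 19.3 = 2.54×10^5 s.
Fraction reached: 1 − e^(−t/τ) = 0.60 ⇒ t = −τ ln(1 − 0.60) = τ × 0.916.
t = 2.33×10^5 s = 64.6 hours.

64.6 hours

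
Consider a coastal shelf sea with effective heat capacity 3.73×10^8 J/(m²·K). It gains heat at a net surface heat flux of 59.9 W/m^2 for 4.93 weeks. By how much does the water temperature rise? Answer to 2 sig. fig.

Areal heat capacity C = 3.73×10^8 J/(m²·K) (given).
Net heat input Q = F Δt = 59.9 × (4.93 weeks × 6.048×10^5 s/week) = 1.79×10^8 J/m².
ΔT = Q / C = 1.79×10^8 / 3.73×10^8 = 0.479 K.

0.48 K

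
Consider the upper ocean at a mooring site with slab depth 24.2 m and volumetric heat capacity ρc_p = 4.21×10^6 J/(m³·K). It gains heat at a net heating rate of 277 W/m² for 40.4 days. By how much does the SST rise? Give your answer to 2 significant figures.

9.5 K

Areal heat capacity C = ρc_p × D = 4.21×10^6 × 24.2 = 1.02×10^8 J/(m^2 K).
Net heat input Q = F Δt = 277 × (40.4 days × 86400 s/day) = 9.67×10^8 J/m².
ΔT = Q / C = 9.67×10^8 / 1.02×10^8 = 9.49 K.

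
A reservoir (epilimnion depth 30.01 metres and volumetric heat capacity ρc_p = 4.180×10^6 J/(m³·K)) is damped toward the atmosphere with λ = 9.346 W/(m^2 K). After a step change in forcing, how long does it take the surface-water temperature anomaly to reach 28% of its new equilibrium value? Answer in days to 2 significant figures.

51 days

Areal heat capacity C = ρc_p × D = 4.180×10^6 × 30.01 = 1.25×10^8 J/(m^2 K).
τ = C / λ = 1.25×10^8 / 9.346 = 1.34×10^7 s.
Fraction reached: 1 − e^(−t/τ) = 0.28 ⇒ t = −τ ln(1 − 0.28) = τ × 0.329.
t = 4.41×10^6 s = 51.0 days.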